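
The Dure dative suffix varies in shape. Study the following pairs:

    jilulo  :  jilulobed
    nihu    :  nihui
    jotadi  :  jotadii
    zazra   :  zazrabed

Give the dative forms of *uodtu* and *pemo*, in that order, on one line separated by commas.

The pattern is height harmony: -i when the last vowel of the stem is a high vowel (*nihu*, *jotadi*); -bed when the last vowel of the stem is a non-high vowel (*jilulo*, *zazra*).
*uodtu* — last vowel /u/ (a high vowel) → -i → *uodtui*.
*pemo*: last vowel = /o/, a non-high vowel → -bed → *pemobed*.

uodtui, pemobed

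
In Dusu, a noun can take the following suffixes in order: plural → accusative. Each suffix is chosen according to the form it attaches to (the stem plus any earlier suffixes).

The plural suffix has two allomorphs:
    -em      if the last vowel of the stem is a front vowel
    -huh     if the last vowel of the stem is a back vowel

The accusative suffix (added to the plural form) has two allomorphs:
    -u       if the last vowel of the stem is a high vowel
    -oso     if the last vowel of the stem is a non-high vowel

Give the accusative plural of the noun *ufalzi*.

ufalziemoso

The last vowel of *ufalzi* is /i/, which is a front vowel, so the plural suffix is -em, giving *ufalziem*.
The last vowel of the plural form *ufalziem* is /e/, which is a non-high vowel, so the accusative suffix is -oso, giving *ufalziemoso*.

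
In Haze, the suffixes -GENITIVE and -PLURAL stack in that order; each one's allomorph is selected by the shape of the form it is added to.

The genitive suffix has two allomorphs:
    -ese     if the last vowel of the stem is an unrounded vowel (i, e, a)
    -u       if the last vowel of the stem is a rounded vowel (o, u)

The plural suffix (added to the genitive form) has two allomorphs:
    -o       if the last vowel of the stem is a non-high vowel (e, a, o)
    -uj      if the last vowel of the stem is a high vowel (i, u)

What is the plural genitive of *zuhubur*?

zuhuburuuj

The last vowel of *zuhubur* is /u/, which is a rounded vowel, so the genitive suffix is -u, giving *zuhuburu*.
The genitive form *zuhuburu* — last vowel /u/ (a high vowel) → -uj → *zuhuburuuj*.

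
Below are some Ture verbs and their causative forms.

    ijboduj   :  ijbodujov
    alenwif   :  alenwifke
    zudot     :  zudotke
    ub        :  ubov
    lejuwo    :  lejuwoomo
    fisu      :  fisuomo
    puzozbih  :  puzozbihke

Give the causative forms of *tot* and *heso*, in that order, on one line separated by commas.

Looking at the final sound of each stem: -ke when the stem ends in a voiceless consonant (*alenwif*, *zudot*, *puzozbih*); -ov when the stem ends in a voiced consonant (*ijboduj*, *ub*); -omo when the stem ends in a vowel (*lejuwo*, *fisu*).
Since the final sound of *tot* is /t/ (a voiceless consonant), it takes -ke, giving *totke*.
The final sound of *heso* is /o/, which is a vowel, so the suffix is -omo, giving *hesoomo*.

totke, hesoomo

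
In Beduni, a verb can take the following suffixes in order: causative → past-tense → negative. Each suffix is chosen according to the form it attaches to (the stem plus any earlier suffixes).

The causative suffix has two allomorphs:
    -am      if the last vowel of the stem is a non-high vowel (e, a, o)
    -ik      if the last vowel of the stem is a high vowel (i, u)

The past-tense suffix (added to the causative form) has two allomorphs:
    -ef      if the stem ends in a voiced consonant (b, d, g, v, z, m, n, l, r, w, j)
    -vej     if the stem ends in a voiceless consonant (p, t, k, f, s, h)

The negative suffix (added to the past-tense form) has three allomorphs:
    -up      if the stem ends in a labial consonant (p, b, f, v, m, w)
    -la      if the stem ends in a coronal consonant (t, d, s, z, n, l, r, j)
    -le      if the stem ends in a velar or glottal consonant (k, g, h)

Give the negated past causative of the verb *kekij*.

kekijikvejla

*kekij*: last vowel = /i/, a high vowel → -ik → *kekijik*.
The final consonant of the causative form *kekijik* is /k/, which is voiceless, so the past-tense suffix is -vej, giving *kekijikvej*.
Since the final consonant of the past-tense form *kekijikvej* is /j/ (coronal), it takes -la, giving *kekijikvejla*.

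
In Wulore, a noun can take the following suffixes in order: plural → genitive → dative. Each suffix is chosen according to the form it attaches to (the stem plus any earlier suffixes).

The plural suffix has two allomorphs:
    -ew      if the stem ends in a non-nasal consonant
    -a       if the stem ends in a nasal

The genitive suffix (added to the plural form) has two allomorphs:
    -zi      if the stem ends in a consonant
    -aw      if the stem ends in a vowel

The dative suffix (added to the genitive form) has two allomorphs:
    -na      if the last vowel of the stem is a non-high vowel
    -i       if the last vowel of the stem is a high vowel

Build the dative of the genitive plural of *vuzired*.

*vuzired* — final consonant /d/ (non-nasal) → -ew → *vuziredew*.
The plural form *vuziredew*: final sound = /w/, a consonant → -zi → *vuziredewzi*.
The genitive form *vuziredewzi* — last vowel /i/ (a high vowel) → -i → *vuziredewzii*.

vuziredewzii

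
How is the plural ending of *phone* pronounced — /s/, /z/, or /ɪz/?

/z/

The stem *phone* ends in a voiced non-sibilant sound.
The plural suffix surfaces as /ɪz/ after sibilants, /s/ after other voiceless consonants, and /z/ after other voiced sounds.
So the plural -s on *phone* is pronounced /z/.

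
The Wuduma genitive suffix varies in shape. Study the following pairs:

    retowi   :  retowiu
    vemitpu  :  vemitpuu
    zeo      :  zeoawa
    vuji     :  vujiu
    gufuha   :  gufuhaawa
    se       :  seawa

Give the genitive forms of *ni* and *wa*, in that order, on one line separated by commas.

The pattern is height harmony: -u when the last vowel of the stem is a high vowel (*retowi*, *vemitpu*, *vuji*); -awa when the last vowel of the stem is a non-high vowel (*zeo*, *gufuha*, *se*).
*ni* — last vowel /i/ (a high vowel) → -u → *niu*.
*wa* — last vowel /a/ (a non-high vowel) → -awa → *waawa*.

niu, waawa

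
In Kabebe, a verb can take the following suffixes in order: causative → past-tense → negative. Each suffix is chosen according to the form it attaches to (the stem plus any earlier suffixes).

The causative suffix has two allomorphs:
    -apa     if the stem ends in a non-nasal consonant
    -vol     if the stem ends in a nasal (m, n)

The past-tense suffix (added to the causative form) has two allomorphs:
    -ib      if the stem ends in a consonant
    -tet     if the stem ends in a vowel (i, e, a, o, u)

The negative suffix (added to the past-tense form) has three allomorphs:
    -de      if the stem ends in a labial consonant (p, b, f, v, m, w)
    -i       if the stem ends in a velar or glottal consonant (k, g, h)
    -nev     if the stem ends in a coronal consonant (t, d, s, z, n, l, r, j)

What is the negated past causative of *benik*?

benikapatetnev

Since the final consonant of *benik* is /k/ (non-nasal), it takes -apa, giving *benikapa*.
The final sound of the causative form *benikapa* is /a/, which is a vowel, so the past-tense suffix is -tet, giving *benikapatet*.
The past-tense form *benikapatet*: final consonant = /t/, coronal → -nev → *benikapatetnev*.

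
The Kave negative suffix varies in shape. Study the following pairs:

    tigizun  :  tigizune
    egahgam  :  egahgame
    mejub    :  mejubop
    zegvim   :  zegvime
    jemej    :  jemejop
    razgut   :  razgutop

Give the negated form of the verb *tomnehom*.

tomnehome

The suffix is conditioned by the final consonant: -e when the stem ends in a nasal (*tigizun*, *egahgam*, *zegvim*); -op when the stem ends in a non-nasal consonant (*mejub*, *jemej*, *razgut*).
Since the final consonant of *tomnehom* is /m/ (a nasal), it takes -e, giving *tomnehome*.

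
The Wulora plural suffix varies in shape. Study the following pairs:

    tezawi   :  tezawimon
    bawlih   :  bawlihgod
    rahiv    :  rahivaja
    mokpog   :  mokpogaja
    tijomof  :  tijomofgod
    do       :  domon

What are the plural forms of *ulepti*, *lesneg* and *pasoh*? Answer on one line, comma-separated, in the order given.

uleptimon, lesnegaja, pasohgod

The pattern is voicing of the final sound: -god when the stem ends in a voiceless consonant (*bawlih*, *tijomof*); -aja when the stem ends in a voiced consonant (*rahiv*, *mokpog*); -mon when the stem ends in a vowel (*tezawi*, *do*).
*ulepti*: final sound = /i/, a vowel → -mon → *uleptimon*.
The final sound of *lesneg* is /g/, which is a voiced consonant, so the suffix is -aja, giving *lesnegaja*.
Since the final sound of *pasoh* is /h/ (a voiceless consonant), it takes -god, giving *pasohgod*.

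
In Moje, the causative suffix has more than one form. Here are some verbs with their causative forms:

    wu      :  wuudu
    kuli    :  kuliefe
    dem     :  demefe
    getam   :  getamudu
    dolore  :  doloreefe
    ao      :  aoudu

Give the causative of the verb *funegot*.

The suffix is conditioned by the last vowel: -efe when the last vowel of the stem is a front vowel (*kuli*, *dem*, *dolore*); -udu when the last vowel of the stem is a back vowel (*wu*, *getam*, *ao*).
*funegot* — last vowel /o/ (a back vowel) → -udu → *funegotudu*.

funegotudu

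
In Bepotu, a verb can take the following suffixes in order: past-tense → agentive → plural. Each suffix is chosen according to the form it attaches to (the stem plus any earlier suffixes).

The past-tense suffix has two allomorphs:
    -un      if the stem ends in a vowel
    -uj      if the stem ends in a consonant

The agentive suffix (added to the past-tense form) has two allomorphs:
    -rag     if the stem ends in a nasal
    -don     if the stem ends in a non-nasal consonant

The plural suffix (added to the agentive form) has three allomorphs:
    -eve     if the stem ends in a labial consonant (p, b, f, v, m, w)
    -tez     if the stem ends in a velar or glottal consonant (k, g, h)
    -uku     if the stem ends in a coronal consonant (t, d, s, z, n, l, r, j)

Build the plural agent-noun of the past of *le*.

*le*: final sound = /e/, a vowel → -un → *leun*.
The past-tense form *leun*: final consonant = /n/, a nasal → -rag → *leunrag*.
The agentive form *leunrag*: final consonant = /g/, velar/glottal → -tez → *leunragtez*.

leunragtez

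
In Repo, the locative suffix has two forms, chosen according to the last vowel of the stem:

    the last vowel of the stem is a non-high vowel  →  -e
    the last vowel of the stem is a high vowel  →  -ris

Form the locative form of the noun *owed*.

owede

*owed* — last vowel /e/ (a non-high vowel) → -e → *owede*.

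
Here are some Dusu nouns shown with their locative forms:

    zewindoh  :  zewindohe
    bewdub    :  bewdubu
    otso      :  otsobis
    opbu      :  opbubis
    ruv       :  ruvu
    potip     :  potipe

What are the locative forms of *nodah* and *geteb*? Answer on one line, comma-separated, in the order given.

The alternation tracks the final sound of the stem — -e when the stem ends in a voiceless consonant (*zewindoh*, *potip*); -u when the stem ends in a voiced consonant (*bewdub*, *ruv*); -bis when the stem ends in a vowel (*otso*, *opbu*).
*nodah* — final sound /h/ (a voiceless consonant) → -e → *nodahe*.
*geteb*: final sound = /b/, a voiced consonant → -u → *getebu*.

nodahe, getebu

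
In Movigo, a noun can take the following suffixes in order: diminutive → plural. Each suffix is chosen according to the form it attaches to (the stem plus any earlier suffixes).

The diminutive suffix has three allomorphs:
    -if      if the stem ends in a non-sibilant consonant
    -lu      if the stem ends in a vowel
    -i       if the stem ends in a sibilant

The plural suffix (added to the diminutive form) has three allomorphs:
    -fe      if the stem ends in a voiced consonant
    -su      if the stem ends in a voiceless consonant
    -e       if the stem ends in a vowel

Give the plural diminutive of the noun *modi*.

The final sound of *modi* is /i/, which is a vowel, so the diminutive suffix is -lu, giving *modilu*.
Since the final sound of the diminutive form *modilu* is /u/ (a vowel), it takes -e, giving *modilue*.

modilue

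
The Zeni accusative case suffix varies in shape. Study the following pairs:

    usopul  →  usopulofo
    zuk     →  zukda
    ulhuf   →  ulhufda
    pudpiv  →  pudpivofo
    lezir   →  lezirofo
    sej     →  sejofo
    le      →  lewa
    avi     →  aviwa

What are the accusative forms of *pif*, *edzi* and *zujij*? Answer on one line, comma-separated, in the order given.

pifda, edziwa, zujijofo

The pattern is voicing of the final sound: -da when the stem ends in a voiceless consonant (*zuk*, *ulhuf*); -ofo when the stem ends in a voiced consonant (*usopul*, *pudpiv*, *lezir*, *sej*); -wa when the stem ends in a vowel (*le*, *avi*).
The final sound of *pif* is /f/, which is a voiceless consonant, so the suffix is -da, giving *pifda*.
Since the final sound of *edzi* is /i/ (a vowel), it takes -wa, giving *edziwa*.
*zujij*: final sound = /j/, a voiced consonant → -ofo → *zujijofo*.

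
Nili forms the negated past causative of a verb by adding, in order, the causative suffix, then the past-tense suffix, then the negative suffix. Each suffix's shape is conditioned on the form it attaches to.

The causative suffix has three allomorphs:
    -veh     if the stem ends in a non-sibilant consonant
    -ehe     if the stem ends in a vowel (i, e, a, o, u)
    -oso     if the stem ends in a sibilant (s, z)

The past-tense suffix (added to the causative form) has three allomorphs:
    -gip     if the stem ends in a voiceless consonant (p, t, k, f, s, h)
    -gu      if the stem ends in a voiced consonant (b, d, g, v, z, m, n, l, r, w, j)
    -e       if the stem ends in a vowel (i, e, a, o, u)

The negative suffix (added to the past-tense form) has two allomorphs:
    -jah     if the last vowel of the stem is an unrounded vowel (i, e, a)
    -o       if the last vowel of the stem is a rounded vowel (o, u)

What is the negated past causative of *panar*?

Since the final sound of *panar* is /r/ (a non-sibilant consonant), it takes -veh, giving *panarveh*.
The causative form *panarveh*: final sound = /h/, a voiceless consonant → -gip → *panarvehgip*.
The last vowel of the past-tense form *panarvehgip* is /i/, which is an unrounded vowel, so the negative suffix is -jah, giving *panarvehgipjah*.

panarvehgipjah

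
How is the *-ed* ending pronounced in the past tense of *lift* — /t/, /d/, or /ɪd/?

The stem *lift* ends in /t/ or /d/.
The -ed suffix is realized as /ɪd/ after /t, d/; as /t/ after other voiceless consonants; and as /d/ after other voiced sounds.
So -ed on *lift* is pronounced /ɪd/.

/ɪd/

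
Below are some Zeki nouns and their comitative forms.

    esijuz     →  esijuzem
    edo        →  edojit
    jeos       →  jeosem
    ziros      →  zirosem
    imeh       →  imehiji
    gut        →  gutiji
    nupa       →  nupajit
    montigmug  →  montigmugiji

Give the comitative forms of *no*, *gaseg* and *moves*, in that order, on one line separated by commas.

nojit, gasegiji, movesem

Looking at the final sound of each stem: -em when the stem ends in a sibilant (*esijuz*, *jeos*, *ziros*); -iji when the stem ends in a non-sibilant consonant (*imeh*, *gut*, *montigmug*); -jit when the stem ends in a vowel (*edo*, *nupa*).
Since the final sound of *no* is /o/ (a vowel), it takes -jit, giving *nojit*.
*gaseg*: final sound = /g/, a non-sibilant consonant → -iji → *gasegiji*.
The final sound of *moves* is /s/, which is a sibilant, so the suffix is -em, giving *movesem*.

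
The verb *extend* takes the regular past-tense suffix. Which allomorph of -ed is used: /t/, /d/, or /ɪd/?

The stem *extend* ends in /t/ or /d/.
The -ed suffix is realized as /ɪd/ after /t, d/; as /t/ after other voiceless consonants; and as /d/ after other voiced sounds.
So -ed on *extend* is pronounced /ɪd/.

/ɪd/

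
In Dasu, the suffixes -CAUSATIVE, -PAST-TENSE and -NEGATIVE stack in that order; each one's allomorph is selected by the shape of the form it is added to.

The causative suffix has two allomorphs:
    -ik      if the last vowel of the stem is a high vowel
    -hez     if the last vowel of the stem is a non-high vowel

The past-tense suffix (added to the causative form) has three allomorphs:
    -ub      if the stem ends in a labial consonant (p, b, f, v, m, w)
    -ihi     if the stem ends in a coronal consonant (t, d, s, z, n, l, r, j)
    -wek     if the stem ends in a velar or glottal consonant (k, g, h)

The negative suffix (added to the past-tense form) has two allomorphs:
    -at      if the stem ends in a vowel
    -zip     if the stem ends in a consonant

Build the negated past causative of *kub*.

The last vowel of *kub* is /u/, which is a high vowel, so the causative suffix is -ik, giving *kubik*.
The causative form *kubik*: final consonant = /k/, velar/glottal → -wek → *kubikwek*.
The past-tense form *kubikwek*: final sound = /k/, a consonant → -zip → *kubikwekzip*.

kubikwekzip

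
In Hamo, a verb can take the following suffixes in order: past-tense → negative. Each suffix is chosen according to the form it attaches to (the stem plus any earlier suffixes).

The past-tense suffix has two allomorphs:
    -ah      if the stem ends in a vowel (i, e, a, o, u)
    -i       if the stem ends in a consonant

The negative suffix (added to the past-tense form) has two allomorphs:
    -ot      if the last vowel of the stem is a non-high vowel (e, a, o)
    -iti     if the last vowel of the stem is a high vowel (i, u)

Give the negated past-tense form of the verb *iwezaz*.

*iwezaz*: final sound = /z/, a consonant → -i → *iwezazi*.
The past-tense form *iwezazi*: last vowel = /i/, a high vowel → -iti → *iwezaziiti*.

iwezaziiti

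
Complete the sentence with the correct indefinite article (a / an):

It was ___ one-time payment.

a

The indefinite article is chosen by the initial *sound* of the following word, not its spelling.
*one-time* begins with the sound /wʌ/ (*one* pronounced /wʌn/) — a consonant sound.
So the article is *a*: It was a one-time payment.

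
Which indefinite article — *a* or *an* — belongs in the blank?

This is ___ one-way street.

a

The indefinite article is chosen by the initial *sound* of the following word, not its spelling.
*one-way* begins with the sound /wʌ/ (*one* pronounced /wʌn/) — a consonant sound.
So the article is *a*: This is a one-way street.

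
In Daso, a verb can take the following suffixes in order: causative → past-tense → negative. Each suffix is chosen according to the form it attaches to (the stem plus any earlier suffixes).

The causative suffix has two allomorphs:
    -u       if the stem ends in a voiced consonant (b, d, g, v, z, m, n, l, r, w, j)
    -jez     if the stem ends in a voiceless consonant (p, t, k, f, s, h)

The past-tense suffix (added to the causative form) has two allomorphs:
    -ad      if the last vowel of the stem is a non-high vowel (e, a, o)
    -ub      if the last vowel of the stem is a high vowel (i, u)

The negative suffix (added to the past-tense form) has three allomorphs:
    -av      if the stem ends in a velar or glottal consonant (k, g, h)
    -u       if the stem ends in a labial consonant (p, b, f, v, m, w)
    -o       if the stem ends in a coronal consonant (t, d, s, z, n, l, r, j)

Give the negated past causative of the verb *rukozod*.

*rukozod* — final consonant /d/ (voiced) → -u → *rukozodu*.
The causative form *rukozodu*: last vowel = /u/, a high vowel → -ub → *rukozoduub*.
Since the final consonant of the past-tense form *rukozoduub* is /b/ (labial), it takes -u, giving *rukozoduubu*.

rukozoduubu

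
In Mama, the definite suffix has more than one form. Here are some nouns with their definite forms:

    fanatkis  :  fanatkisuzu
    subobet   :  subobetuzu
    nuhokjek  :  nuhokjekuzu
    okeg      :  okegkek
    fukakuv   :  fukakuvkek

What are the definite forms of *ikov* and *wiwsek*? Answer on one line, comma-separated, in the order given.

The suffix is conditioned by the final consonant: -uzu when the stem ends in a voiceless consonant (*fanatkis*, *subobet*, *nuhokjek*); -kek when the stem ends in a voiced consonant (*okeg*, *fukakuv*).
The final consonant of *ikov* is /v/, which is voiced, so the suffix is -kek, giving *ikovkek*.
*wiwsek*: final consonant = /k/, voiceless → -uzu → *wiwsekuzu*.

ikovkek, wiwsekuzu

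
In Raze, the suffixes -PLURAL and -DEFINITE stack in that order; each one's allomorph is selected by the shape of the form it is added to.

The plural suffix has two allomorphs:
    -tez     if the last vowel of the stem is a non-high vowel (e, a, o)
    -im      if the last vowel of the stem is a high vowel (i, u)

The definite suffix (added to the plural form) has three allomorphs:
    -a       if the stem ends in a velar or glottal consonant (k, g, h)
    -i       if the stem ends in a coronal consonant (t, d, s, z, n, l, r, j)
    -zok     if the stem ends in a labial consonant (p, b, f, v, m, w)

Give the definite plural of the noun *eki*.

ekiimzok

*eki* — last vowel /i/ (a high vowel) → -im → *ekiim*.
The final consonant of the plural form *ekiim* is /m/, which is labial, so the definite suffix is -zok, giving *ekiimzok*.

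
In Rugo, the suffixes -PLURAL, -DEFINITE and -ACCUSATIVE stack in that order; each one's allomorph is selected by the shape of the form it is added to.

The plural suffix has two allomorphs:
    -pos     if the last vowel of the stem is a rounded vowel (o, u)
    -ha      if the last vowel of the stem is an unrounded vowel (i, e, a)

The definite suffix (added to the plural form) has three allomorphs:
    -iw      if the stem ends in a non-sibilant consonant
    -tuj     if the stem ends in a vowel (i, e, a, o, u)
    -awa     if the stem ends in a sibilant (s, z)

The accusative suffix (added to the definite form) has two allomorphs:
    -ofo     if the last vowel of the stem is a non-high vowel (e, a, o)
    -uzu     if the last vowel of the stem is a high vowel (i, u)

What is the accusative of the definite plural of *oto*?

otoposawaofo

*oto* — last vowel /o/ (a rounded vowel) → -pos → *otopos*.
The plural form *otopos* — final sound /s/ (a sibilant) → -awa → *otoposawa*.
Since the last vowel of the definite form *otoposawa* is /a/ (a non-high vowel), it takes -ofo, giving *otoposawaofo*.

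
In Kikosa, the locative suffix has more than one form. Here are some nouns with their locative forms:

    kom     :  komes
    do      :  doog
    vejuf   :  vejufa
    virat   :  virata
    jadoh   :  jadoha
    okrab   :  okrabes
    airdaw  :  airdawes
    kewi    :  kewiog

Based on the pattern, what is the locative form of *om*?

Looking at the final sound of each stem: -a when the stem ends in a voiceless consonant (*vejuf*, *virat*, *jadoh*); -es when the stem ends in a voiced consonant (*kom*, *okrab*, *airdaw*); -og when the stem ends in a vowel (*do*, *kewi*).
Since the final sound of *om* is /m/ (a voiced consonant), it takes -es, giving *omes*.

omes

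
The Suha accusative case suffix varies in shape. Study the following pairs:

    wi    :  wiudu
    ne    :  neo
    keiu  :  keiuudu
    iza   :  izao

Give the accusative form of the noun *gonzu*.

Looking at the last vowel of each stem: -udu when the last vowel of the stem is a high vowel (*wi*, *keiu*); -o when the last vowel of the stem is a non-high vowel (*ne*, *iza*).
The last vowel of *gonzu* is /u/, which is a high vowel, so the suffix is -udu, giving *gonzuudu*.

gonzuudu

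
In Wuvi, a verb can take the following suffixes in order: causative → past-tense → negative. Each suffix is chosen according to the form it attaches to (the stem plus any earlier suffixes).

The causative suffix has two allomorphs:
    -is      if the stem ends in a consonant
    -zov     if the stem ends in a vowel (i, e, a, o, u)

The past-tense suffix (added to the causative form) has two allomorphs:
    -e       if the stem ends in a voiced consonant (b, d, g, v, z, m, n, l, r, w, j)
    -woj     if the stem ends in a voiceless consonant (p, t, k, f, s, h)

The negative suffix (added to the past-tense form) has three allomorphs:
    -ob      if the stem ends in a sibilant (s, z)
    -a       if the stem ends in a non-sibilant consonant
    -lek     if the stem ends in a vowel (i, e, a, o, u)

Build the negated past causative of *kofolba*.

Since the final sound of *kofolba* is /a/ (a vowel), it takes -zov, giving *kofolbazov*.
The causative form *kofolbazov* — final consonant /v/ (voiced) → -e → *kofolbazove*.
The past-tense form *kofolbazove* — final sound /e/ (a vowel) → -lek → *kofolbazovelek*.

kofolbazovelek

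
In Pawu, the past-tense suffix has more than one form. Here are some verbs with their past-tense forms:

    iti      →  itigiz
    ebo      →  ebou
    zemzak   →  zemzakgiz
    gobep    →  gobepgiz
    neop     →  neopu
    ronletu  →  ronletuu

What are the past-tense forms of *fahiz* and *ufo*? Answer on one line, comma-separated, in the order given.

Looking at the last vowel of each stem: -u when the last vowel of the stem is a rounded vowel (*ebo*, *neop*, *ronletu*); -giz when the last vowel of the stem is an unrounded vowel (*iti*, *zemzak*, *gobep*).
The last vowel of *fahiz* is /i/, which is an unrounded vowel, so the suffix is -giz, giving *fahizgiz*.
*ufo*: last vowel = /o/, a rounded vowel → -u → *ufou*.

fahizgiz, ufou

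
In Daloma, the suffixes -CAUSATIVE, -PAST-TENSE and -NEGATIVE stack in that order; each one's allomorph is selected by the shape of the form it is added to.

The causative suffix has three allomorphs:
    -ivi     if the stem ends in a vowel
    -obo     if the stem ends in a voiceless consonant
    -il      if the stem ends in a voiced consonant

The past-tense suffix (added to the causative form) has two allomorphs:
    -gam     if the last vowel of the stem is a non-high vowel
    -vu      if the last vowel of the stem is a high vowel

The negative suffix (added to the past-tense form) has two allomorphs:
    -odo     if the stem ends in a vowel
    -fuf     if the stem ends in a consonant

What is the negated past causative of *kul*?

Since the final sound of *kul* is /l/ (a voiced consonant), it takes -il, giving *kulil*.
The last vowel of the causative form *kulil* is /i/, which is a high vowel, so the past-tense suffix is -vu, giving *kulilvu*.
Since the final sound of the past-tense form *kulilvu* is /u/ (a vowel), it takes -odo, giving *kulilvuodo*.

kulilvuodo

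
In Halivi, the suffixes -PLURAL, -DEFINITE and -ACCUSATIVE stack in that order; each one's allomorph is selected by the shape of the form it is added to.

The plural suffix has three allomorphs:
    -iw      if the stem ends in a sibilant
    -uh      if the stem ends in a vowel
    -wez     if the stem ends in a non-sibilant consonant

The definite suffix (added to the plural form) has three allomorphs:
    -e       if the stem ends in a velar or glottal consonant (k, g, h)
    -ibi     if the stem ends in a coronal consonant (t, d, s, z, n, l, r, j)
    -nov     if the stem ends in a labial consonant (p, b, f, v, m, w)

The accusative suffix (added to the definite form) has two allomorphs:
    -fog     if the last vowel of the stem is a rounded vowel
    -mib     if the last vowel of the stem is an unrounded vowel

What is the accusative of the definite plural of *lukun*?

lukunwezibimib

*lukun* — final sound /n/ (a non-sibilant consonant) → -wez → *lukunwez*.
The plural form *lukunwez*: final consonant = /z/, coronal → -ibi → *lukunwezibi*.
Since the last vowel of the definite form *lukunwezibi* is /i/ (an unrounded vowel), it takes -mib, giving *lukunwezibimib*.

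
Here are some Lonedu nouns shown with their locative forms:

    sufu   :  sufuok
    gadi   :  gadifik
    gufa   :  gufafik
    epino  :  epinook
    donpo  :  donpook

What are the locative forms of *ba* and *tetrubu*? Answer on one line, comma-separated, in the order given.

bafik, tetrubuok

The pattern is rounding harmony: -ok when the last vowel of the stem is a rounded vowel (*sufu*, *epino*, *donpo*); -fik when the last vowel of the stem is an unrounded vowel (*gadi*, *gufa*).
The last vowel of *ba* is /a/, which is an unrounded vowel, so the suffix is -fik, giving *bafik*.
Since the last vowel of *tetrubu* is /u/ (a rounded vowel), it takes -ok, giving *tetrubuok*.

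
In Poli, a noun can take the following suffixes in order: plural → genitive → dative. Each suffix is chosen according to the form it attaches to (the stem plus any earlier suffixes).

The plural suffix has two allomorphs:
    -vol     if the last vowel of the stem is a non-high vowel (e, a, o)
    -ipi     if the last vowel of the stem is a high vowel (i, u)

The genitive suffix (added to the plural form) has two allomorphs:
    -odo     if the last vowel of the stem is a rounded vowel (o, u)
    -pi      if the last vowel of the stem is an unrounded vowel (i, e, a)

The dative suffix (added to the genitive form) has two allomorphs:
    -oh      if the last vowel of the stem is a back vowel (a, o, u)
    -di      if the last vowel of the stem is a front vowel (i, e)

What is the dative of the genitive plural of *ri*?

The last vowel of *ri* is /i/, which is a high vowel, so the plural suffix is -ipi, giving *riipi*.
The plural form *riipi* — last vowel /i/ (an unrounded vowel) → -pi → *riipipi*.
The genitive form *riipipi*: last vowel = /i/, a front vowel → -di → *riipipidi*.

riipipidi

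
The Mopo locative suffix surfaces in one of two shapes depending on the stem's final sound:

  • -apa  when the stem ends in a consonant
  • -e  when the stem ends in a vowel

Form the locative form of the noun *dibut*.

The final sound of *dibut* is /t/, which is a consonant, so the suffix is -apa, giving *dibutapa*.

dibutapa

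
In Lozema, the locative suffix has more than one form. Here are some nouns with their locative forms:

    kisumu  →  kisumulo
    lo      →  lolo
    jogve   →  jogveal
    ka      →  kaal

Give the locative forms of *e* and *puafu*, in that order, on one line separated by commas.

The suffix is conditioned by the last vowel: -lo when the last vowel of the stem is a rounded vowel (*kisumu*, *lo*); -al when the last vowel of the stem is an unrounded vowel (*jogve*, *ka*).
Since the last vowel of *e* is /e/ (an unrounded vowel), it takes -al, giving *eal*.
*puafu*: last vowel = /u/, a rounded vowel → -lo → *puafulo*.

eal, puafulo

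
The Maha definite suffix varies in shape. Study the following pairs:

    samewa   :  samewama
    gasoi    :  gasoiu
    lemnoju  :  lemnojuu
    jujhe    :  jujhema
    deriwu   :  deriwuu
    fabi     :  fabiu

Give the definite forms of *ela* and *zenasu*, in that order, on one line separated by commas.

elama, zenasuu

The pattern is height harmony: -u when the last vowel of the stem is a high vowel (*gasoi*, *lemnoju*, *deriwu*, *fabi*); -ma when the last vowel of the stem is a non-high vowel (*samewa*, *jujhe*).
*ela* — last vowel /a/ (a non-high vowel) → -ma → *elama*.
*zenasu* — last vowel /u/ (a high vowel) → -u → *zenasuu*.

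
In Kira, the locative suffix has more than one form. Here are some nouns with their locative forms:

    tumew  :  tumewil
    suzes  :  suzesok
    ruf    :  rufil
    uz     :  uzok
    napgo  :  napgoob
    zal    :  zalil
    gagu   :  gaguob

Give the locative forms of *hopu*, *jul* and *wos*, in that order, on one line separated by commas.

hopuob, julil, wosok

Looking at the final sound of each stem: -ok when the stem ends in a sibilant (*suzes*, *uz*); -il when the stem ends in a non-sibilant consonant (*tumew*, *ruf*, *zal*); -ob when the stem ends in a vowel (*napgo*, *gagu*).
The final sound of *hopu* is /u/, which is a vowel, so the suffix is -ob, giving *hopuob*.
*jul* — final sound /l/ (a non-sibilant consonant) → -il → *julil*.
The final sound of *wos* is /s/, which is a sibilant, so the suffix is -ok, giving *wosok*.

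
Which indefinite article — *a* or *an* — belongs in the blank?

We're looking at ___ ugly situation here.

an

The indefinite article is chosen by the initial *sound* of the following word, not its spelling.
*ugly* begins with the sound /ʌ/ (u pronounced /ʌ/) — a vowel sound.
So the article is *an*: We're looking at an ugly situation here.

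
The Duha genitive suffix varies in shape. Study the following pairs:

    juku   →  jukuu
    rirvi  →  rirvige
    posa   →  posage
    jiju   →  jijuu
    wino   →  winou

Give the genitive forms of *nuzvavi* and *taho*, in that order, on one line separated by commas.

The pattern is rounding harmony: -u when the last vowel of the stem is a rounded vowel (*juku*, *jiju*, *wino*); -ge when the last vowel of the stem is an unrounded vowel (*rirvi*, *posa*).
Since the last vowel of *nuzvavi* is /i/ (an unrounded vowel), it takes -ge, giving *nuzvavige*.
The last vowel of *taho* is /o/, which is a rounded vowel, so the suffix is -u, giving *tahou*.

nuzvavige, tahou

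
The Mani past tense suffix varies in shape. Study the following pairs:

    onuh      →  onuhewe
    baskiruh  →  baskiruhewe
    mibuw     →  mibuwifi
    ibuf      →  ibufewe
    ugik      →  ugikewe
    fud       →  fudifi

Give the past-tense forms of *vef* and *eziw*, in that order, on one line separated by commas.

The alternation tracks the final consonant of the stem — -ewe when the stem ends in a voiceless consonant (*onuh*, *baskiruh*, *ibuf*, *ugik*); -ifi when the stem ends in a voiced consonant (*mibuw*, *fud*).
The final consonant of *vef* is /f/, which is voiceless, so the suffix is -ewe, giving *vefewe*.
*eziw*: final consonant = /w/, voiced → -ifi → *eziwifi*.

vefewe, eziwifi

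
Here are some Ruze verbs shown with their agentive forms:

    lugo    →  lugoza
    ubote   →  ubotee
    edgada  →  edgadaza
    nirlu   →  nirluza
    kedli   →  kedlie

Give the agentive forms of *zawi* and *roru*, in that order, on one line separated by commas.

zawie, roruza

Looking at the last vowel of each stem: -e when the last vowel of the stem is a front vowel (*ubote*, *kedli*); -za when the last vowel of the stem is a back vowel (*lugo*, *edgada*, *nirlu*).
*zawi* — last vowel /i/ (a front vowel) → -e → *zawie*.
Since the last vowel of *roru* is /u/ (a back vowel), it takes -za, giving *roruza*.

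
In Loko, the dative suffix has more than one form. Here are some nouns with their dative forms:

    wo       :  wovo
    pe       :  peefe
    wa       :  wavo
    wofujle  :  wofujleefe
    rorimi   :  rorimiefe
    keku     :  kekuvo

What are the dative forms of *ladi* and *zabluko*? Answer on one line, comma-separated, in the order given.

The suffix is conditioned by the last vowel: -efe when the last vowel of the stem is a front vowel (*pe*, *wofujle*, *rorimi*); -vo when the last vowel of the stem is a back vowel (*wo*, *wa*, *keku*).
The last vowel of *ladi* is /i/, which is a front vowel, so the suffix is -efe, giving *ladiefe*.
*zabluko*: last vowel = /o/, a back vowel → -vo → *zablukovo*.

ladiefe, zablukovo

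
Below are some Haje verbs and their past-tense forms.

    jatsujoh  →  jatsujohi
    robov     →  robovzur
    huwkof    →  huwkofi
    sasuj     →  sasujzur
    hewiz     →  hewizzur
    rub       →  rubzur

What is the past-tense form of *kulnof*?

Looking at the final consonant of each stem: -i when the stem ends in a voiceless consonant (*jatsujoh*, *huwkof*); -zur when the stem ends in a voiced consonant (*robov*, *sasuj*, *hewiz*, *rub*).
The final consonant of *kulnof* is /f/, which is voiceless, so the suffix is -i, giving *kulnofi*.

kulnofi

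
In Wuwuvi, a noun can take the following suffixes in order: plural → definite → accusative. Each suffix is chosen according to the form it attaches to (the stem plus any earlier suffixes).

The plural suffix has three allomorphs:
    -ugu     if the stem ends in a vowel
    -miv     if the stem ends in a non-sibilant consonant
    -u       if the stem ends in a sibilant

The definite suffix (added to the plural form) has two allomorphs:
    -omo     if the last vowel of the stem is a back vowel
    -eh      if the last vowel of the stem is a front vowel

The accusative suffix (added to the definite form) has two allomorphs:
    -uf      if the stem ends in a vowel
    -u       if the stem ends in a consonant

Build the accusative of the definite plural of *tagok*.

*tagok*: final sound = /k/, a non-sibilant consonant → -miv → *tagokmiv*.
The plural form *tagokmiv* — last vowel /i/ (a front vowel) → -eh → *tagokmiveh*.
The definite form *tagokmiveh*: final sound = /h/, a consonant → -u → *tagokmivehu*.

tagokmivehu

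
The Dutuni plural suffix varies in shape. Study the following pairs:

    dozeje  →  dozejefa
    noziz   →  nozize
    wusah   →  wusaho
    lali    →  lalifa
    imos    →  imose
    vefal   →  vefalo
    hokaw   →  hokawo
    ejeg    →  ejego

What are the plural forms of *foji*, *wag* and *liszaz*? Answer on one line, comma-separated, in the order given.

fojifa, wago, liszaze

Looking at the final sound of each stem: -e when the stem ends in a sibilant (*noziz*, *imos*); -o when the stem ends in a non-sibilant consonant (*wusah*, *vefal*, *hokaw*, *ejeg*); -fa when the stem ends in a vowel (*dozeje*, *lali*).
*foji*: final sound = /i/, a vowel → -fa → *fojifa*.
*wag*: final sound = /g/, a non-sibilant consonant → -o → *wago*.
Since the final sound of *liszaz* is /z/ (a sibilant), it takes -e, giving *liszaze*.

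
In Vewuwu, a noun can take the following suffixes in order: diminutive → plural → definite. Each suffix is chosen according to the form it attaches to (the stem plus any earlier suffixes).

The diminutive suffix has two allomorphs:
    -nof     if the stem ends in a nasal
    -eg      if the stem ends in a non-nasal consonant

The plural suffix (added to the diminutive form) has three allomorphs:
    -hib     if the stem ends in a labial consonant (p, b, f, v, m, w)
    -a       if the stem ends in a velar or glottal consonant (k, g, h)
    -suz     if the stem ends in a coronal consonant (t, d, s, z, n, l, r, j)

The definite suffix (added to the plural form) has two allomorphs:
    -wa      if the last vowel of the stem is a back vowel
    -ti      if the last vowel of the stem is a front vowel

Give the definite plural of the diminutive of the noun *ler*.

leregawa

The final consonant of *ler* is /r/, which is non-nasal, so the diminutive suffix is -eg, giving *lereg*.
The final consonant of the diminutive form *lereg* is /g/, which is velar/glottal, so the plural suffix is -a, giving *lerega*.
The plural form *lerega*: last vowel = /a/, a back vowel → -wa → *leregawa*.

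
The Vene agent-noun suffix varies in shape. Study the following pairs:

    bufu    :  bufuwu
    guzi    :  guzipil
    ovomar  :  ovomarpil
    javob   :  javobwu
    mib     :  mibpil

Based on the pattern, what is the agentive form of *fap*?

The suffix is conditioned by the last vowel: -wu when the last vowel of the stem is a rounded vowel (*bufu*, *javob*); -pil when the last vowel of the stem is an unrounded vowel (*guzi*, *ovomar*, *mib*).
The last vowel of *fap* is /a/, which is an unrounded vowel, so the suffix is -pil, giving *fappil*.

fappil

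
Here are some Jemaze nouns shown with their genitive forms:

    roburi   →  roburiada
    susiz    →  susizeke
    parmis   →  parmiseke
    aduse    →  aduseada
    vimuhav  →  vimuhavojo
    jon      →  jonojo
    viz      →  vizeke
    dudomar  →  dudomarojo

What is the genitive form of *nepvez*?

The alternation tracks the final sound of the stem — -eke when the stem ends in a sibilant (*susiz*, *parmis*, *viz*); -ojo when the stem ends in a non-sibilant consonant (*vimuhav*, *jon*, *dudomar*); -ada when the stem ends in a vowel (*roburi*, *aduse*).
The final sound of *nepvez* is /z/, which is a sibilant, so the suffix is -eke, giving *nepvezeke*.

nepvezeke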